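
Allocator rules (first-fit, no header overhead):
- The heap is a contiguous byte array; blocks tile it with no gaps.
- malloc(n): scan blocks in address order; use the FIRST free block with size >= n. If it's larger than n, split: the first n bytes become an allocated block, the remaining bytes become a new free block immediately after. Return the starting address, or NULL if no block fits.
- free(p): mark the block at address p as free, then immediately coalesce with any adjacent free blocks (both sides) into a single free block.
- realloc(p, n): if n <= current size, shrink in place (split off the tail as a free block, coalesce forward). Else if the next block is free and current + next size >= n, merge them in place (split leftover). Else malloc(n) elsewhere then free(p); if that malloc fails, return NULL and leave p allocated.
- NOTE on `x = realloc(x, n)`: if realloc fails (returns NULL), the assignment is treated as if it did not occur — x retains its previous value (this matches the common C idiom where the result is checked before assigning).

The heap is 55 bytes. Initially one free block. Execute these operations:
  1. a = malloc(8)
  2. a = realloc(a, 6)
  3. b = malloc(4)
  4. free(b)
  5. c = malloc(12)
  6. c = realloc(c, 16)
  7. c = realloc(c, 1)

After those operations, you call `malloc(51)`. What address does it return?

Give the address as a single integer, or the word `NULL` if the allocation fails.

Op 1: a = malloc(8) -> a = 0; heap: [0-7 ALLOC][8-54 FREE]
Op 2: a = realloc(a, 6) -> a = 0; heap: [0-5 ALLOC][6-54 FREE]
Op 3: b = malloc(4) -> b = 6; heap: [0-5 ALLOC][6-9 ALLOC][10-54 FREE]
Op 4: free(b) -> (freed b); heap: [0-5 ALLOC][6-54 FREE]
Op 5: c = malloc(12) -> c = 6; heap: [0-5 ALLOC][6-17 ALLOC][18-54 FREE]
Op 6: c = realloc(c, 16) -> c = 6; heap: [0-5 ALLOC][6-21 ALLOC][22-54 FREE]
Op 7: c = realloc(c, 1) -> c = 6; heap: [0-5 ALLOC][6-6 ALLOC][7-54 FREE]
malloc(51): first-fit scan over [0-5 ALLOC][6-6 ALLOC][7-54 FREE] -> NULL

Answer: NULL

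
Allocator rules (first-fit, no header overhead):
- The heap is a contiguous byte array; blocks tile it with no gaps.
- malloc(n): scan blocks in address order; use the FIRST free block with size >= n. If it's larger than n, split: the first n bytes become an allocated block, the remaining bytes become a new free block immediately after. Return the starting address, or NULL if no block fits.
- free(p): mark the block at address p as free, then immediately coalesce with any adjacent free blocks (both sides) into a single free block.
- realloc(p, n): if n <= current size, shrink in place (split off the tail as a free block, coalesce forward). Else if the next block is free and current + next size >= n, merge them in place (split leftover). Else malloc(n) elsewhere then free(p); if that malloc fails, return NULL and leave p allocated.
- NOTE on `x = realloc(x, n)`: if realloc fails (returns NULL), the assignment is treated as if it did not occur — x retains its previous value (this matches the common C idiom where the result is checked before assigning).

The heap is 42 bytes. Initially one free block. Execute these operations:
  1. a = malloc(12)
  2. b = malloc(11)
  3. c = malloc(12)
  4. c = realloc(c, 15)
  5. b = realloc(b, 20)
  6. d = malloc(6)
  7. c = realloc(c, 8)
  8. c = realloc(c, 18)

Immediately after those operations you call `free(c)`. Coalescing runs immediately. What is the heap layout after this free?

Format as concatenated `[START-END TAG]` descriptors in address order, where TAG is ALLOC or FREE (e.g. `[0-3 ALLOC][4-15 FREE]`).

Op 1: a = malloc(12) -> a = 0; heap: [0-11 ALLOC][12-41 FREE]
Op 2: b = malloc(11) -> b = 12; heap: [0-11 ALLOC][12-22 ALLOC][23-41 FREE]
Op 3: c = malloc(12) -> c = 23; heap: [0-11 ALLOC][12-22 ALLOC][23-34 ALLOC][35-41 FREE]
Op 4: c = realloc(c, 15) -> c = 23; heap: [0-11 ALLOC][12-22 ALLOC][23-37 ALLOC][38-41 FREE]
Op 5: b = realloc(b, 20) -> NULL (b unchanged); heap: [0-11 ALLOC][12-22 ALLOC][23-37 ALLOC][38-41 FREE]
Op 6: d = malloc(6) -> d = NULL; heap: [0-11 ALLOC][12-22 ALLOC][23-37 ALLOC][38-41 FREE]
Op 7: c = realloc(c, 8) -> c = 23; heap: [0-11 ALLOC][12-22 ALLOC][23-30 ALLOC][31-41 FREE]
Op 8: c = realloc(c, 18) -> c = 23; heap: [0-11 ALLOC][12-22 ALLOC][23-40 ALLOC][41-41 FREE]
free(c): c = 23 -> block [23-40 ALLOC]; mark free, coalesce with adjacent free neighbors -> [0-11 ALLOC][12-22 ALLOC][23-41 FREE]

Answer: [0-11 ALLOC][12-22 ALLOC][23-41 FREE]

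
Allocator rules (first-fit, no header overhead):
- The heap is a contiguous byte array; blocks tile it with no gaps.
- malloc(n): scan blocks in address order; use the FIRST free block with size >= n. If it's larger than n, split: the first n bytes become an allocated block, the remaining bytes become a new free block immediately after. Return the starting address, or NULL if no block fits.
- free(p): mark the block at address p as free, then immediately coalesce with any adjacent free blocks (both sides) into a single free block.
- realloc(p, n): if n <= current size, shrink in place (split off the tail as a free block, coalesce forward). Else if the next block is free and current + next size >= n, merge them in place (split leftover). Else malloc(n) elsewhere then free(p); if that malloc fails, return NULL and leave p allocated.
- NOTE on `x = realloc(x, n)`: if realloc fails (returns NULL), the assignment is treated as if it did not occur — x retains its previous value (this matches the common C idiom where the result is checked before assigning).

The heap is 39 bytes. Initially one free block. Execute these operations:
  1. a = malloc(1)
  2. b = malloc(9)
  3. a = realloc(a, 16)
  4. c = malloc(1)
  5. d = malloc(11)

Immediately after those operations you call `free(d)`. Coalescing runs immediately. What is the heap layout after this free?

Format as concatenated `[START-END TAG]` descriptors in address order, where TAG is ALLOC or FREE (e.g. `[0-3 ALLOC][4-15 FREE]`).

Answer: [0-0 ALLOC][1-9 ALLOC][10-25 ALLOC][26-38 FREE]

Derivation:
Op 1: a = malloc(1) -> a = 0; heap: [0-0 ALLOC][1-38 FREE]
Op 2: b = malloc(9) -> b = 1; heap: [0-0 ALLOC][1-9 ALLOC][10-38 FREE]
Op 3: a = realloc(a, 16) -> a = 10; heap: [0-0 FREE][1-9 ALLOC][10-25 ALLOC][26-38 FREE]
Op 4: c = malloc(1) -> c = 0; heap: [0-0 ALLOC][1-9 ALLOC][10-25 ALLOC][26-38 FREE]
Op 5: d = malloc(11) -> d = 26; heap: [0-0 ALLOC][1-9 ALLOC][10-25 ALLOC][26-36 ALLOC][37-38 FREE]
free(d): d = 26 -> block [26-36 ALLOC]; mark free, coalesce with adjacent free neighbors -> [0-0 ALLOC][1-9 ALLOC][10-25 ALLOC][26-38 FREE]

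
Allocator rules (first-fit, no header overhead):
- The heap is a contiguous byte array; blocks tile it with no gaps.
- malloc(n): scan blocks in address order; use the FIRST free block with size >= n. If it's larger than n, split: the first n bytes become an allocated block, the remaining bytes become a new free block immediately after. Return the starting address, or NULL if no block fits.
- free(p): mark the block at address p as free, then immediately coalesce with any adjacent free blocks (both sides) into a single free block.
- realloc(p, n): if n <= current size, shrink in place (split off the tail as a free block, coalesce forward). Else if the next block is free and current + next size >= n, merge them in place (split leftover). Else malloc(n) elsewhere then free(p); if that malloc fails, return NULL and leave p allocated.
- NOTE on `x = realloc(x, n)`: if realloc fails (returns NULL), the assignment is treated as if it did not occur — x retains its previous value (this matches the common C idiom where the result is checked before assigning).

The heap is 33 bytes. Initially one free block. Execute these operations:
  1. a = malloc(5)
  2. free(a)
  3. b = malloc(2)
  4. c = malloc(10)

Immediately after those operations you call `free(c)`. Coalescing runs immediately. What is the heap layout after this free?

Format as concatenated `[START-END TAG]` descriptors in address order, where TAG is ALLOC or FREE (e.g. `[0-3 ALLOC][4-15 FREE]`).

Op 1: a = malloc(5) -> a = 0; heap: [0-4 ALLOC][5-32 FREE]
Op 2: free(a) -> (freed a); heap: [0-32 FREE]
Op 3: b = malloc(2) -> b = 0; heap: [0-1 ALLOC][2-32 FREE]
Op 4: c = malloc(10) -> c = 2; heap: [0-1 ALLOC][2-11 ALLOC][12-32 FREE]
free(c): c = 2 -> block [2-11 ALLOC]; mark free, coalesce with adjacent free neighbors -> [0-1 ALLOC][2-32 FREE]

Answer: [0-1 ALLOC][2-32 FREE]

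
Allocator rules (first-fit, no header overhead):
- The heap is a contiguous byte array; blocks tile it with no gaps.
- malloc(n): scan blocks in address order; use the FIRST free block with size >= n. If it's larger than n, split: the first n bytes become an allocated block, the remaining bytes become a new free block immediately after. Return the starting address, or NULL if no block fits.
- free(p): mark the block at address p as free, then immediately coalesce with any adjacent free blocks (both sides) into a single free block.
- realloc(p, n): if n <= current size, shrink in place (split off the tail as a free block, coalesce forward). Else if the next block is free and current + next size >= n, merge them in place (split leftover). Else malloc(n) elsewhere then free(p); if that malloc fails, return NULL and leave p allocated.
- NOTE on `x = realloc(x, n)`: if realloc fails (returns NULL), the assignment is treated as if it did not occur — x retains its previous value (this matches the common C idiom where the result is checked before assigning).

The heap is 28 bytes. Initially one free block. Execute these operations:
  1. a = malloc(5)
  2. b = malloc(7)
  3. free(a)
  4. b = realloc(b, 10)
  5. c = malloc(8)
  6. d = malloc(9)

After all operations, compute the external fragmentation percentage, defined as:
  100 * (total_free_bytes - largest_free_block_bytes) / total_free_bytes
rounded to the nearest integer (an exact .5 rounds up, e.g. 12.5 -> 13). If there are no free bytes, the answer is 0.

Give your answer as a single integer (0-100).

Answer: 50

Derivation:
Op 1: a = malloc(5) -> a = 0; heap: [0-4 ALLOC][5-27 FREE]
Op 2: b = malloc(7) -> b = 5; heap: [0-4 ALLOC][5-11 ALLOC][12-27 FREE]
Op 3: free(a) -> (freed a); heap: [0-4 FREE][5-11 ALLOC][12-27 FREE]
Op 4: b = realloc(b, 10) -> b = 5; heap: [0-4 FREE][5-14 ALLOC][15-27 FREE]
Op 5: c = malloc(8) -> c = 15; heap: [0-4 FREE][5-14 ALLOC][15-22 ALLOC][23-27 FREE]
Op 6: d = malloc(9) -> d = NULL; heap: [0-4 FREE][5-14 ALLOC][15-22 ALLOC][23-27 FREE]
Free blocks: [5 5] total_free=10 largest=5 -> 100*(10-5)/10 = 500/10 = 50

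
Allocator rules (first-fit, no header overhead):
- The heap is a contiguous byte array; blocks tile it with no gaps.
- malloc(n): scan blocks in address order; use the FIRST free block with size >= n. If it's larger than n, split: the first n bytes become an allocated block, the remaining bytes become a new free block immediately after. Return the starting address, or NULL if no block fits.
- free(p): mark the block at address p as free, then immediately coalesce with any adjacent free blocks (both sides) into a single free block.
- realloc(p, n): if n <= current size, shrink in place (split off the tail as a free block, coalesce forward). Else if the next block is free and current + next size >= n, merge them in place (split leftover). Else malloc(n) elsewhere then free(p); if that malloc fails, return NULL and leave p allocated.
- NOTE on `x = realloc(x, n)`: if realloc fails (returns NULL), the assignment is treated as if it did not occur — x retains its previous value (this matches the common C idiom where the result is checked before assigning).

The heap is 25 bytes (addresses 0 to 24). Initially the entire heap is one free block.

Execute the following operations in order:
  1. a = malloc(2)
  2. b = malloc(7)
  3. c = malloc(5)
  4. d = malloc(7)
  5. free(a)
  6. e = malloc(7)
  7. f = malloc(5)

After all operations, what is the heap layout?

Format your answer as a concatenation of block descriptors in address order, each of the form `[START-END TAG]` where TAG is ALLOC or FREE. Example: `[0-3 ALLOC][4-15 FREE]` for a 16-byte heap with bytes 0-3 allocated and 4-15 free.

Op 1: a = malloc(2) -> a = 0; heap: [0-1 ALLOC][2-24 FREE]
Op 2: b = malloc(7) -> b = 2; heap: [0-1 ALLOC][2-8 ALLOC][9-24 FREE]
Op 3: c = malloc(5) -> c = 9; heap: [0-1 ALLOC][2-8 ALLOC][9-13 ALLOC][14-24 FREE]
Op 4: d = malloc(7) -> d = 14; heap: [0-1 ALLOC][2-8 ALLOC][9-13 ALLOC][14-20 ALLOC][21-24 FREE]
Op 5: free(a) -> (freed a); heap: [0-1 FREE][2-8 ALLOC][9-13 ALLOC][14-20 ALLOC][21-24 FREE]
Op 6: e = malloc(7) -> e = NULL; heap: [0-1 FREE][2-8 ALLOC][9-13 ALLOC][14-20 ALLOC][21-24 FREE]
Op 7: f = malloc(5) -> f = NULL; heap: [0-1 FREE][2-8 ALLOC][9-13 ALLOC][14-20 ALLOC][21-24 FREE]

Answer: [0-1 FREE][2-8 ALLOC][9-13 ALLOC][14-20 ALLOC][21-24 FREE]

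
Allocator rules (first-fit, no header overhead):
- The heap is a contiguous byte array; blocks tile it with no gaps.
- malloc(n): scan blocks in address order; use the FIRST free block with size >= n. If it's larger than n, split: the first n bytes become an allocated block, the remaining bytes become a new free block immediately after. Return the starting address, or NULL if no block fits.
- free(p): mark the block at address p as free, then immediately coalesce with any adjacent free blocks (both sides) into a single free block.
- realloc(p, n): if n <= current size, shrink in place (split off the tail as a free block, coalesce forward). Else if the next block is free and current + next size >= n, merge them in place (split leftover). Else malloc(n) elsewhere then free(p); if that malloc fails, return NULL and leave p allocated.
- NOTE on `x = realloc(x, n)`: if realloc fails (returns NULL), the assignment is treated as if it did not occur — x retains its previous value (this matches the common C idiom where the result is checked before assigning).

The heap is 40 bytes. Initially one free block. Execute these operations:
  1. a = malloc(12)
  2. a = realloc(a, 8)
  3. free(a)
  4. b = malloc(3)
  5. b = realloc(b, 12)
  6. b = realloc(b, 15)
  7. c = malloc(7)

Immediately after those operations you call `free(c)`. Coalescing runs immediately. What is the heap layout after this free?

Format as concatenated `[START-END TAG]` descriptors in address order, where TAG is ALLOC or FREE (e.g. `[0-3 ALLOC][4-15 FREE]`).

Answer: [0-14 ALLOC][15-39 FREE]

Derivation:
Op 1: a = malloc(12) -> a = 0; heap: [0-11 ALLOC][12-39 FREE]
Op 2: a = realloc(a, 8) -> a = 0; heap: [0-7 ALLOC][8-39 FREE]
Op 3: free(a) -> (freed a); heap: [0-39 FREE]
Op 4: b = malloc(3) -> b = 0; heap: [0-2 ALLOC][3-39 FREE]
Op 5: b = realloc(b, 12) -> b = 0; heap: [0-11 ALLOC][12-39 FREE]
Op 6: b = realloc(b, 15) -> b = 0; heap: [0-14 ALLOC][15-39 FREE]
Op 7: c = malloc(7) -> c = 15; heap: [0-14 ALLOC][15-21 ALLOC][22-39 FREE]
free(c): c = 15 -> block [15-21 ALLOC]; mark free, coalesce with adjacent free neighbors -> [0-14 ALLOC][15-39 FREE]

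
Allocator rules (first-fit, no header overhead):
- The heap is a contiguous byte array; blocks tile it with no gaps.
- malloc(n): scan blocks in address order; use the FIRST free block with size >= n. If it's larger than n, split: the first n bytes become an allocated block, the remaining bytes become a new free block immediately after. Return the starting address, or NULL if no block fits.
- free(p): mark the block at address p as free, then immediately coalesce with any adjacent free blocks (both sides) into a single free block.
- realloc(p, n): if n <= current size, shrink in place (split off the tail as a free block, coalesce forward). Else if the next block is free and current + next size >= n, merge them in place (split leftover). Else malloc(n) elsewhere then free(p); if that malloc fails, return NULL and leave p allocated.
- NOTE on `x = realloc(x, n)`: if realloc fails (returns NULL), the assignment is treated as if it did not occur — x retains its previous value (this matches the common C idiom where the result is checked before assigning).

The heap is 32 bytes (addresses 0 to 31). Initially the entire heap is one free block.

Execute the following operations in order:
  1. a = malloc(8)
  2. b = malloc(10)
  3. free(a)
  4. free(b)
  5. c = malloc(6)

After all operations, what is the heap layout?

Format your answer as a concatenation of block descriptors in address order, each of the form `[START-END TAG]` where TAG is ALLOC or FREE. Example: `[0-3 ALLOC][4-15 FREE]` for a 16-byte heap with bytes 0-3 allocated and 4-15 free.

Answer: [0-5 ALLOC][6-31 FREE]

Derivation:
Op 1: a = malloc(8) -> a = 0; heap: [0-7 ALLOC][8-31 FREE]
Op 2: b = malloc(10) -> b = 8; heap: [0-7 ALLOC][8-17 ALLOC][18-31 FREE]
Op 3: free(a) -> (freed a); heap: [0-7 FREE][8-17 ALLOC][18-31 FREE]
Op 4: free(b) -> (freed b); heap: [0-31 FREE]
Op 5: c = malloc(6) -> c = 0; heap: [0-5 ALLOC][6-31 FREE]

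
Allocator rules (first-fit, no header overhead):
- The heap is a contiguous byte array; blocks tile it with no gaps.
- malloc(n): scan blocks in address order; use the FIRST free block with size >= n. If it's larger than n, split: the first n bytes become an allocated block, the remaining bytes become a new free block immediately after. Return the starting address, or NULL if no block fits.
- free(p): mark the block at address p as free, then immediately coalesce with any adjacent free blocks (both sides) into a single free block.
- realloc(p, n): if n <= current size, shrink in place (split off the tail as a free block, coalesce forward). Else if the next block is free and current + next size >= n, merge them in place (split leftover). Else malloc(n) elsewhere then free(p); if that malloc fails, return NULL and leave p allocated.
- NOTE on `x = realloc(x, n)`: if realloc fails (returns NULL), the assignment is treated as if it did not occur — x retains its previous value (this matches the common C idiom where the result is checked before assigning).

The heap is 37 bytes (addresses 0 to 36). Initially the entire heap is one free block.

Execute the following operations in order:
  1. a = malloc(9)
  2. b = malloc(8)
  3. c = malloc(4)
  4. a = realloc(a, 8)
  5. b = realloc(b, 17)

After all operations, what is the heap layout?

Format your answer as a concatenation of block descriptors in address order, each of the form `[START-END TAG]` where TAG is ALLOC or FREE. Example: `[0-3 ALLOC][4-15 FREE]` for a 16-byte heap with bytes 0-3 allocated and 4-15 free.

Answer: [0-7 ALLOC][8-8 FREE][9-16 ALLOC][17-20 ALLOC][21-36 FREE]

Derivation:
Op 1: a = malloc(9) -> a = 0; heap: [0-8 ALLOC][9-36 FREE]
Op 2: b = malloc(8) -> b = 9; heap: [0-8 ALLOC][9-16 ALLOC][17-36 FREE]
Op 3: c = malloc(4) -> c = 17; heap: [0-8 ALLOC][9-16 ALLOC][17-20 ALLOC][21-36 FREE]
Op 4: a = realloc(a, 8) -> a = 0; heap: [0-7 ALLOC][8-8 FREE][9-16 ALLOC][17-20 ALLOC][21-36 FREE]
Op 5: b = realloc(b, 17) -> NULL (b unchanged); heap: [0-7 ALLOC][8-8 FREE][9-16 ALLOC][17-20 ALLOC][21-36 FREE]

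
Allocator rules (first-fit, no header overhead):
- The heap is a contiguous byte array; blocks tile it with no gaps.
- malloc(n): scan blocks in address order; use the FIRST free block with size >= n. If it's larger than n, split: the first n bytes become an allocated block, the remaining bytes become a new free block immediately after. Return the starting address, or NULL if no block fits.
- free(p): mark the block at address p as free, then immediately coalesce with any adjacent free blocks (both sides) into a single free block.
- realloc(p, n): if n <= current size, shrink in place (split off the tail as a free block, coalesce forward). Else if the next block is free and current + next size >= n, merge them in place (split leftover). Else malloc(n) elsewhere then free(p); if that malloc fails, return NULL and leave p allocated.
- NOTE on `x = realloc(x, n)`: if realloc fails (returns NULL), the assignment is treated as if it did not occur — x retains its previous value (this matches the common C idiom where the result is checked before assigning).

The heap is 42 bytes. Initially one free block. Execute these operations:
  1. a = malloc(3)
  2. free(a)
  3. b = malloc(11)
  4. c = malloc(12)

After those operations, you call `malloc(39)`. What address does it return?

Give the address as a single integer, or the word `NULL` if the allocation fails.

Answer: NULL

Derivation:
Op 1: a = malloc(3) -> a = 0; heap: [0-2 ALLOC][3-41 FREE]
Op 2: free(a) -> (freed a); heap: [0-41 FREE]
Op 3: b = malloc(11) -> b = 0; heap: [0-10 ALLOC][11-41 FREE]
Op 4: c = malloc(12) -> c = 11; heap: [0-10 ALLOC][11-22 ALLOC][23-41 FREE]
malloc(39): first-fit scan over [0-10 ALLOC][11-22 ALLOC][23-41 FREE] -> NULL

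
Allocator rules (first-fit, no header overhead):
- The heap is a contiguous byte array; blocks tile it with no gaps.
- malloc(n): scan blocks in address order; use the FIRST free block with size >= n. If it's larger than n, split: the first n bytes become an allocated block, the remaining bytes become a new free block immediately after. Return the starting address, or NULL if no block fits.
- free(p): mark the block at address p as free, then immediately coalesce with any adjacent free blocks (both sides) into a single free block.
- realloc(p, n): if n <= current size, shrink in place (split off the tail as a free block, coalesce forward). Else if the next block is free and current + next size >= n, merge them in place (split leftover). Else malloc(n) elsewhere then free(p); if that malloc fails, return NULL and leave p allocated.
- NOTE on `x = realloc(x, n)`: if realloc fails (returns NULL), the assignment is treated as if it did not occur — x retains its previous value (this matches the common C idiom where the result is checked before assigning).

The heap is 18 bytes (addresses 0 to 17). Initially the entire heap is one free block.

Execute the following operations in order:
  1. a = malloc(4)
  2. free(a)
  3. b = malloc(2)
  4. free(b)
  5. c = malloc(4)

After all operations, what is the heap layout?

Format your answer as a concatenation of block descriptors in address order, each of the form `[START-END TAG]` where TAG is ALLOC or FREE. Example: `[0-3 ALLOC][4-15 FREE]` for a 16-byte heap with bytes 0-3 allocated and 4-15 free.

Answer: [0-3 ALLOC][4-17 FREE]

Derivation:
Op 1: a = malloc(4) -> a = 0; heap: [0-3 ALLOC][4-17 FREE]
Op 2: free(a) -> (freed a); heap: [0-17 FREE]
Op 3: b = malloc(2) -> b = 0; heap: [0-1 ALLOC][2-17 FREE]
Op 4: free(b) -> (freed b); heap: [0-17 FREE]
Op 5: c = malloc(4) -> c = 0; heap: [0-3 ALLOC][4-17 FREE]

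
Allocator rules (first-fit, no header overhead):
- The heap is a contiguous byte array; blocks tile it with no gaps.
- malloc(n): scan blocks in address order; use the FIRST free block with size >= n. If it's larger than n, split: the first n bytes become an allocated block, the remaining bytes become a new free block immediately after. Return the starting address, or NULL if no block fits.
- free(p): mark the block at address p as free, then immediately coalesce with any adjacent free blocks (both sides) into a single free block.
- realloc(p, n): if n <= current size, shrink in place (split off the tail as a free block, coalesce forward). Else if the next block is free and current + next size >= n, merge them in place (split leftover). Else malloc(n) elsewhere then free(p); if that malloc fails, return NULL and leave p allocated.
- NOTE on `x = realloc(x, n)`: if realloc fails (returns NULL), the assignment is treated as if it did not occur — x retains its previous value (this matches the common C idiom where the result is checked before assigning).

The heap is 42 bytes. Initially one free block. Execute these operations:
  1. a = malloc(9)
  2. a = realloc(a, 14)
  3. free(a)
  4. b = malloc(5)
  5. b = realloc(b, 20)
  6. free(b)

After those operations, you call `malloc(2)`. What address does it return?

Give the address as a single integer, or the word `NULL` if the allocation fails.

Op 1: a = malloc(9) -> a = 0; heap: [0-8 ALLOC][9-41 FREE]
Op 2: a = realloc(a, 14) -> a = 0; heap: [0-13 ALLOC][14-41 FREE]
Op 3: free(a) -> (freed a); heap: [0-41 FREE]
Op 4: b = malloc(5) -> b = 0; heap: [0-4 ALLOC][5-41 FREE]
Op 5: b = realloc(b, 20) -> b = 0; heap: [0-19 ALLOC][20-41 FREE]
Op 6: free(b) -> (freed b); heap: [0-41 FREE]
malloc(2): first-fit scan over [0-41 FREE] -> 0

Answer: 0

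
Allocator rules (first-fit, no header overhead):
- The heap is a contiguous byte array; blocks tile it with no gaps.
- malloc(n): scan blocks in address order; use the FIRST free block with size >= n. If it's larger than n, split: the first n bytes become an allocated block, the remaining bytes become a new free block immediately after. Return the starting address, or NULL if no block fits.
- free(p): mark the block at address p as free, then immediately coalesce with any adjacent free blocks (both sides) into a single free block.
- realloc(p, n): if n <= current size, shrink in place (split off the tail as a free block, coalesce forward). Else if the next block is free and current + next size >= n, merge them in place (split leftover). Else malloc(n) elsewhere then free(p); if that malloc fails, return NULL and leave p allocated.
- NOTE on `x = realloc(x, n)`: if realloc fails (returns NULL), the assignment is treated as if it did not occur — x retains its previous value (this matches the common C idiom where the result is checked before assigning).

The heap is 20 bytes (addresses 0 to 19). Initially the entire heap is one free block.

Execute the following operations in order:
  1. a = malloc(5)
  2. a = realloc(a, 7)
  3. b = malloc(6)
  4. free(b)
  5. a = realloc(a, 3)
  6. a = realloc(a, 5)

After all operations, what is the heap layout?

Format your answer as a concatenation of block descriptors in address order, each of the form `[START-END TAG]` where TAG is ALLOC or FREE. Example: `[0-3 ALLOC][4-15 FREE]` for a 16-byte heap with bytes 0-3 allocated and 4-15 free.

Answer: [0-4 ALLOC][5-19 FREE]

Derivation:
Op 1: a = malloc(5) -> a = 0; heap: [0-4 ALLOC][5-19 FREE]
Op 2: a = realloc(a, 7) -> a = 0; heap: [0-6 ALLOC][7-19 FREE]
Op 3: b = malloc(6) -> b = 7; heap: [0-6 ALLOC][7-12 ALLOC][13-19 FREE]
Op 4: free(b) -> (freed b); heap: [0-6 ALLOC][7-19 FREE]
Op 5: a = realloc(a, 3) -> a = 0; heap: [0-2 ALLOC][3-19 FREE]
Op 6: a = realloc(a, 5) -> a = 0; heap: [0-4 ALLOC][5-19 FREE]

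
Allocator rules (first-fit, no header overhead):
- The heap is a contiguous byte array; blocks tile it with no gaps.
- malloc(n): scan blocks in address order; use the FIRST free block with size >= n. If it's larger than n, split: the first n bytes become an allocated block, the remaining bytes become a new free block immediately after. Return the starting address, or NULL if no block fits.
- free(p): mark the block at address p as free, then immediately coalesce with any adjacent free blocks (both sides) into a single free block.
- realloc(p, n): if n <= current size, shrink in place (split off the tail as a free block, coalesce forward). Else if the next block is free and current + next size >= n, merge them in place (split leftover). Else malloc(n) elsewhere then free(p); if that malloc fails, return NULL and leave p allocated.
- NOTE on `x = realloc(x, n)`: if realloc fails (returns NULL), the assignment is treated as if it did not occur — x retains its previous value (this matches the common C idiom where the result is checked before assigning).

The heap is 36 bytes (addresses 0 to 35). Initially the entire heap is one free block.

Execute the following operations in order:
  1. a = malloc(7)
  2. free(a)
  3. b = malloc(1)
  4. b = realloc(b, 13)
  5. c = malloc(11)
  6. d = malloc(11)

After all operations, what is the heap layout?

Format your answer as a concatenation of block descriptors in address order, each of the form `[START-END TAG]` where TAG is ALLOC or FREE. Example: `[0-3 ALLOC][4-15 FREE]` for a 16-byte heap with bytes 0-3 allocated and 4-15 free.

Op 1: a = malloc(7) -> a = 0; heap: [0-6 ALLOC][7-35 FREE]
Op 2: free(a) -> (freed a); heap: [0-35 FREE]
Op 3: b = malloc(1) -> b = 0; heap: [0-0 ALLOC][1-35 FREE]
Op 4: b = realloc(b, 13) -> b = 0; heap: [0-12 ALLOC][13-35 FREE]
Op 5: c = malloc(11) -> c = 13; heap: [0-12 ALLOC][13-23 ALLOC][24-35 FREE]
Op 6: d = malloc(11) -> d = 24; heap: [0-12 ALLOC][13-23 ALLOC][24-34 ALLOC][35-35 FREE]

Answer: [0-12 ALLOC][13-23 ALLOC][24-34 ALLOC][35-35 FREE]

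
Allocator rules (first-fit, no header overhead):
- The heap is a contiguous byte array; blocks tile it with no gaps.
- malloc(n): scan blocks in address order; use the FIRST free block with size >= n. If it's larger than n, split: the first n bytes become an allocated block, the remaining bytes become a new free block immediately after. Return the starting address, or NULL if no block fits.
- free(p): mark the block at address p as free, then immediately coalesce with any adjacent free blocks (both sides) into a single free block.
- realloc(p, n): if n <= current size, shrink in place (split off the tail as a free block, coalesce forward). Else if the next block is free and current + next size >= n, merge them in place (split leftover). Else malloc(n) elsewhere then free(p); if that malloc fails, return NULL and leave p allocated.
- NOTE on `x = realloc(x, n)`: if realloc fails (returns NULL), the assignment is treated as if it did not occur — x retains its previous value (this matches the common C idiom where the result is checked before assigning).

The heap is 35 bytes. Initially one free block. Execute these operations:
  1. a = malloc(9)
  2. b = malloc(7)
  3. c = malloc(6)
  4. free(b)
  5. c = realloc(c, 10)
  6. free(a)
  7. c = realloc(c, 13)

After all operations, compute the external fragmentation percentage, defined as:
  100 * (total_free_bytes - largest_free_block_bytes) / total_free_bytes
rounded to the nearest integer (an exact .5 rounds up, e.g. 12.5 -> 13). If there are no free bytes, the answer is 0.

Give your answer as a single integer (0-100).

Answer: 27

Derivation:
Op 1: a = malloc(9) -> a = 0; heap: [0-8 ALLOC][9-34 FREE]
Op 2: b = malloc(7) -> b = 9; heap: [0-8 ALLOC][9-15 ALLOC][16-34 FREE]
Op 3: c = malloc(6) -> c = 16; heap: [0-8 ALLOC][9-15 ALLOC][16-21 ALLOC][22-34 FREE]
Op 4: free(b) -> (freed b); heap: [0-8 ALLOC][9-15 FREE][16-21 ALLOC][22-34 FREE]
Op 5: c = realloc(c, 10) -> c = 16; heap: [0-8 ALLOC][9-15 FREE][16-25 ALLOC][26-34 FREE]
Op 6: free(a) -> (freed a); heap: [0-15 FREE][16-25 ALLOC][26-34 FREE]
Op 7: c = realloc(c, 13) -> c = 16; heap: [0-15 FREE][16-28 ALLOC][29-34 FREE]
Free blocks: [16 6] total_free=22 largest=16 -> 100*(22-16)/22 = 600/22 ≈ 27.273 -> rounds to 27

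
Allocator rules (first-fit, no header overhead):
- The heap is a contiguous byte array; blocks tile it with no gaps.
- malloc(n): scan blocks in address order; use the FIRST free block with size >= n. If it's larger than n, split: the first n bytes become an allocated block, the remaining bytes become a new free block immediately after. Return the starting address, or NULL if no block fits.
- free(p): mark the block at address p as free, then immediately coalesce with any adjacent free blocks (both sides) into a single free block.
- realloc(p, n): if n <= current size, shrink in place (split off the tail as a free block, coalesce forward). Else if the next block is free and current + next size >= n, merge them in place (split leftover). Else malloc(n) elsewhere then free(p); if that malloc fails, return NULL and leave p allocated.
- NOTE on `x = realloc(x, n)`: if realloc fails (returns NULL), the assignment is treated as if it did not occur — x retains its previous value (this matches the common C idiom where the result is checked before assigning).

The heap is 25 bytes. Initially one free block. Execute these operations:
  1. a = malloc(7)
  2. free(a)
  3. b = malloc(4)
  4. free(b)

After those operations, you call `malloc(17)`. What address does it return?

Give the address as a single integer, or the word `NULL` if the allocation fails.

Op 1: a = malloc(7) -> a = 0; heap: [0-6 ALLOC][7-24 FREE]
Op 2: free(a) -> (freed a); heap: [0-24 FREE]
Op 3: b = malloc(4) -> b = 0; heap: [0-3 ALLOC][4-24 FREE]
Op 4: free(b) -> (freed b); heap: [0-24 FREE]
malloc(17): first-fit scan over [0-24 FREE] -> 0

Answer: 0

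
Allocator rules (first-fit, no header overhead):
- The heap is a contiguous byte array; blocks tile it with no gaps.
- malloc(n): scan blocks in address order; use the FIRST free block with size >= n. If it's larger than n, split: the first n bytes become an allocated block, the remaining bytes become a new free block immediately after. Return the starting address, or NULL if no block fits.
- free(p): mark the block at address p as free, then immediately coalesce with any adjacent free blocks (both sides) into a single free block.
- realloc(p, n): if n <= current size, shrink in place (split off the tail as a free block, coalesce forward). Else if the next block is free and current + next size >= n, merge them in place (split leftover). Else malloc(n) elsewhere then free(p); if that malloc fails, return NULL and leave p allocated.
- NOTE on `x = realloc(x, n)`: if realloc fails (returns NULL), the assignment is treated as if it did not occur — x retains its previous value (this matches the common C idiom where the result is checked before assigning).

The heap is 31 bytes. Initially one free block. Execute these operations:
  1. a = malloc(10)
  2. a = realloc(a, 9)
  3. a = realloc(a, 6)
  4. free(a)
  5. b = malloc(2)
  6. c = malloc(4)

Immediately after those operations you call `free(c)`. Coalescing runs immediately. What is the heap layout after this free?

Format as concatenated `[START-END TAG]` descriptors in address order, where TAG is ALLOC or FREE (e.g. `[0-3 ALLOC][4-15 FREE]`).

Op 1: a = malloc(10) -> a = 0; heap: [0-9 ALLOC][10-30 FREE]
Op 2: a = realloc(a, 9) -> a = 0; heap: [0-8 ALLOC][9-30 FREE]
Op 3: a = realloc(a, 6) -> a = 0; heap: [0-5 ALLOC][6-30 FREE]
Op 4: free(a) -> (freed a); heap: [0-30 FREE]
Op 5: b = malloc(2) -> b = 0; heap: [0-1 ALLOC][2-30 FREE]
Op 6: c = malloc(4) -> c = 2; heap: [0-1 ALLOC][2-5 ALLOC][6-30 FREE]
free(c): c = 2 -> block [2-5 ALLOC]; mark free, coalesce with adjacent free neighbors -> [0-1 ALLOC][2-30 FREE]

Answer: [0-1 ALLOC][2-30 FREE]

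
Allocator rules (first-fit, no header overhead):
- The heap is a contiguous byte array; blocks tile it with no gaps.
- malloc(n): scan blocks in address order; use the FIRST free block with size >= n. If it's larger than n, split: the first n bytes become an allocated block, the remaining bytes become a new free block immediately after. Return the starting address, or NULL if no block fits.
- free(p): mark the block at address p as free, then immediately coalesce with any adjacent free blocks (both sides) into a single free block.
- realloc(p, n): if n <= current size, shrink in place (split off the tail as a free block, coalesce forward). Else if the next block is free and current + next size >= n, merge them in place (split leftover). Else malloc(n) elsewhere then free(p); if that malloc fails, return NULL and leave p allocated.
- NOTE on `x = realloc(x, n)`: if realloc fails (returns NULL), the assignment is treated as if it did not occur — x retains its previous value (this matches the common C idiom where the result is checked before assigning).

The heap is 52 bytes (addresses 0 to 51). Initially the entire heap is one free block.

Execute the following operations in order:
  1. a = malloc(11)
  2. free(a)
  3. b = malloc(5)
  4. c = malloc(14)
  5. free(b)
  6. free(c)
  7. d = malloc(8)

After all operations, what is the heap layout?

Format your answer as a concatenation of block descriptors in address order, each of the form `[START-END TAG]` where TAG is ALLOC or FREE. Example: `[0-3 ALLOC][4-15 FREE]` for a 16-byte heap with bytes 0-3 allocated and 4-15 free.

Op 1: a = malloc(11) -> a = 0; heap: [0-10 ALLOC][11-51 FREE]
Op 2: free(a) -> (freed a); heap: [0-51 FREE]
Op 3: b = malloc(5) -> b = 0; heap: [0-4 ALLOC][5-51 FREE]
Op 4: c = malloc(14) -> c = 5; heap: [0-4 ALLOC][5-18 ALLOC][19-51 FREE]
Op 5: free(b) -> (freed b); heap: [0-4 FREE][5-18 ALLOC][19-51 FREE]
Op 6: free(c) -> (freed c); heap: [0-51 FREE]
Op 7: d = malloc(8) -> d = 0; heap: [0-7 ALLOC][8-51 FREE]

Answer: [0-7 ALLOC][8-51 FREE]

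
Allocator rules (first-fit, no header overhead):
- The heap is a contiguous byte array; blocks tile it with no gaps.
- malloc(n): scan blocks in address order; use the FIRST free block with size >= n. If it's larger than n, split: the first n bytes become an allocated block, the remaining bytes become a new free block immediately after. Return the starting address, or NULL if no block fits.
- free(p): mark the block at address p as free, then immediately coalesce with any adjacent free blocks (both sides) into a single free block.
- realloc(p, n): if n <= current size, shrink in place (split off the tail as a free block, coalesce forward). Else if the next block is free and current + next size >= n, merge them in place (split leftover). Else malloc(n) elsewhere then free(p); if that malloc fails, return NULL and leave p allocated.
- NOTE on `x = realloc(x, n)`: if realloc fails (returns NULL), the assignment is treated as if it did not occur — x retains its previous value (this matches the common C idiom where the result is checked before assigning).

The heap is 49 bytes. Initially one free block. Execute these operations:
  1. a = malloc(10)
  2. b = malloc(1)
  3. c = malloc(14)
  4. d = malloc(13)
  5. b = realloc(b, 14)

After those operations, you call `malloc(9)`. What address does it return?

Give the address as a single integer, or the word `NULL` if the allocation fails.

Op 1: a = malloc(10) -> a = 0; heap: [0-9 ALLOC][10-48 FREE]
Op 2: b = malloc(1) -> b = 10; heap: [0-9 ALLOC][10-10 ALLOC][11-48 FREE]
Op 3: c = malloc(14) -> c = 11; heap: [0-9 ALLOC][10-10 ALLOC][11-24 ALLOC][25-48 FREE]
Op 4: d = malloc(13) -> d = 25; heap: [0-9 ALLOC][10-10 ALLOC][11-24 ALLOC][25-37 ALLOC][38-48 FREE]
Op 5: b = realloc(b, 14) -> NULL (b unchanged); heap: [0-9 ALLOC][10-10 ALLOC][11-24 ALLOC][25-37 ALLOC][38-48 FREE]
malloc(9): first-fit scan over [0-9 ALLOC][10-10 ALLOC][11-24 ALLOC][25-37 ALLOC][38-48 FREE] -> 38

Answer: 38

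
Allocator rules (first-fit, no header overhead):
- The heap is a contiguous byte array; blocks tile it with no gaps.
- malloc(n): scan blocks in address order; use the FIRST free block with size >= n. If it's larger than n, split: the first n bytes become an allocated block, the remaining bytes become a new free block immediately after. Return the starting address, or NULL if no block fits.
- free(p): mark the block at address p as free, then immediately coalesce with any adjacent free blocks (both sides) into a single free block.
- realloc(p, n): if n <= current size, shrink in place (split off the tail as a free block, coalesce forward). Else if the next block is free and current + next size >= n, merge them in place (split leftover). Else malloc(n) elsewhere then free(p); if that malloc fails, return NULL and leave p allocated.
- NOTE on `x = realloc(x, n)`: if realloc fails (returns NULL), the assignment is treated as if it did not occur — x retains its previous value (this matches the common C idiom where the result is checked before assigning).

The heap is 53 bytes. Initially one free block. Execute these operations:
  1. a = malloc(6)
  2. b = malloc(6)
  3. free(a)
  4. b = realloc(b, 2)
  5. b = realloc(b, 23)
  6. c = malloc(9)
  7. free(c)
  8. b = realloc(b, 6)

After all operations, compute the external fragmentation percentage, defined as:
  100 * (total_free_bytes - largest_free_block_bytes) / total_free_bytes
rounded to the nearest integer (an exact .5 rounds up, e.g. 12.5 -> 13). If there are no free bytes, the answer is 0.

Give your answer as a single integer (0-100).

Op 1: a = malloc(6) -> a = 0; heap: [0-5 ALLOC][6-52 FREE]
Op 2: b = malloc(6) -> b = 6; heap: [0-5 ALLOC][6-11 ALLOC][12-52 FREE]
Op 3: free(a) -> (freed a); heap: [0-5 FREE][6-11 ALLOC][12-52 FREE]
Op 4: b = realloc(b, 2) -> b = 6; heap: [0-5 FREE][6-7 ALLOC][8-52 FREE]
Op 5: b = realloc(b, 23) -> b = 6; heap: [0-5 FREE][6-28 ALLOC][29-52 FREE]
Op 6: c = malloc(9) -> c = 29; heap: [0-5 FREE][6-28 ALLOC][29-37 ALLOC][38-52 FREE]
Op 7: free(c) -> (freed c); heap: [0-5 FREE][6-28 ALLOC][29-52 FREE]
Op 8: b = realloc(b, 6) -> b = 6; heap: [0-5 FREE][6-11 ALLOC][12-52 FREE]
Free blocks: [6 41] total_free=47 largest=41 -> 100*(47-41)/47 = 600/47 ≈ 12.766 -> rounds to 13

Answer: 13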